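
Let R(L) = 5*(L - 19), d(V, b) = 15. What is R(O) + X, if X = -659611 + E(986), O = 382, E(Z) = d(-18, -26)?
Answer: -657781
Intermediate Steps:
E(Z) = 15
R(L) = -95 + 5*L (R(L) = 5*(-19 + L) = -95 + 5*L)
X = -659596 (X = -659611 + 15 = -659596)
R(O) + X = (-95 + 5*382) - 659596 = (-95 + 1910) - 659596 = 1815 - 659596 = -657781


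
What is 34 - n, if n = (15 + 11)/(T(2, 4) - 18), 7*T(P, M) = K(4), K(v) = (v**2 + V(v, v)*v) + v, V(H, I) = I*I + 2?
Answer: 669/17 ≈ 39.353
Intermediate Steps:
V(H, I) = 2 + I**2 (V(H, I) = I**2 + 2 = 2 + I**2)
K(v) = v + v**2 + v*(2 + v**2) (K(v) = (v**2 + (2 + v**2)*v) + v = (v**2 + v*(2 + v**2)) + v = v + v**2 + v*(2 + v**2))
T(P, M) = 92/7 (T(P, M) = (4*(3 + 4 + 4**2))/7 = (4*(3 + 4 + 16))/7 = (4*23)/7 = (1/7)*92 = 92/7)
n = -91/17 (n = (15 + 11)/(92/7 - 18) = 26/(-34/7) = 26*(-7/34) = -91/17 ≈ -5.3529)
34 - n = 34 - 1*(-91/17) = 34 + 91/17 = 669/17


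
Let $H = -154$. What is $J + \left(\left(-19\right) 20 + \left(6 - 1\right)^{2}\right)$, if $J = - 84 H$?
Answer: $12581$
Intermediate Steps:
$J = 12936$ ($J = \left(-84\right) \left(-154\right) = 12936$)
$J + \left(\left(-19\right) 20 + \left(6 - 1\right)^{2}\right) = 12936 + \left(\left(-19\right) 20 + \left(6 - 1\right)^{2}\right) = 12936 - \left(380 - 5^{2}\right) = 12936 + \left(-380 + 25\right) = 12936 - 355 = 12581$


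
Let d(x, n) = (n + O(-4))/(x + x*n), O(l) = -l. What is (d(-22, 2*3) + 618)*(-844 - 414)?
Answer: -59856898/77 ≈ -7.7736e+5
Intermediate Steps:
d(x, n) = (4 + n)/(x + n*x) (d(x, n) = (n - 1*(-4))/(x + x*n) = (n + 4)/(x + n*x) = (4 + n)/(x + n*x))
(d(-22, 2*3) + 618)*(-844 - 414) = ((4 + 2*3)/((-22)*(1 + 2*3)) + 618)*(-844 - 414) = (-(4 + 6)/(22*(1 + 6)) + 618)*(-1258) = (-1/22*10/7 + 618)*(-1258) = (-1/22*⅐*10 + 618)*(-1258) = (-5/77 + 618)*(-1258) = (47581/77)*(-1258) = -59856898/77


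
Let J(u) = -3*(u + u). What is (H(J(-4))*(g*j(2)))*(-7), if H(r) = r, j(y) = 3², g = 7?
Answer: -10584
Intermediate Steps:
j(y) = 9
J(u) = -6*u
(H(J(-4))*(g*j(2)))*(-7) = ((-6*(-4))*(7*9))*(-7) = (24*63)*(-7) = 1512*(-7) = -10584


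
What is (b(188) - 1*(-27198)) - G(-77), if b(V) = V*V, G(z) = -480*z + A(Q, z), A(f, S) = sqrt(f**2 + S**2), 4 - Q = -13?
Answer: 25582 - sqrt(6218) ≈ 25503.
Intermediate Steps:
Q = 17 (Q = 4 - 1*(-13) = 4 + 13 = 17)
A(f, S) = sqrt(S**2 + f**2)
G(z) = sqrt(289 + z**2) - 480*z (G(z) = -480*z + sqrt(z**2 + 17**2) = -480*z + sqrt(z**2 + 289) = -480*z + sqrt(289 + z**2) = sqrt(289 + z**2) - 480*z)
b(V) = V**2
(b(188) - 1*(-27198)) - G(-77) = (188**2 - 1*(-27198)) - (sqrt(289 + (-77)**2) - 480*(-77)) = (35344 + 27198) - (sqrt(289 + 5929) + 36960) = 62542 - (sqrt(6218) + 36960) = 62542 - (36960 + sqrt(6218)) = 62542 + (-36960 - sqrt(6218)) = 25582 - sqrt(6218)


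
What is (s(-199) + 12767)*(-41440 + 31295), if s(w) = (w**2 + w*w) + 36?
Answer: -933390725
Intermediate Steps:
s(w) = 36 + 2*w**2 (s(w) = (w**2 + w**2) + 36 = 2*w**2 + 36 = 36 + 2*w**2)
(s(-199) + 12767)*(-41440 + 31295) = ((36 + 2*(-199)**2) + 12767)*(-41440 + 31295) = ((36 + 2*39601) + 12767)*(-10145) = ((36 + 79202) + 12767)*(-10145) = (79238 + 12767)*(-10145) = 92005*(-10145) = -933390725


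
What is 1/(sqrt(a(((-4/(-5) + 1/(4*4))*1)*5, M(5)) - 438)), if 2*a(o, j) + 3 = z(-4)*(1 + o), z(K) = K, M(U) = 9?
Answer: -2*I*sqrt(7202)/3601 ≈ -0.047134*I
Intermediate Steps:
a(o, j) = -7/2 - 2*o (a(o, j) = -3/2 + (-4*(1 + o))/2 = -3/2 + (-4 - 4*o)/2 = -3/2 + (-2 - 2*o) = -7/2 - 2*o)
1/(sqrt(a(((-4/(-5) + 1/(4*4))*1)*5, M(5)) - 438)) = 1/(sqrt((-7/2 - 2*(-4/(-5) + 1/(4*4))*1*5) - 438)) = 1/(sqrt((-7/2 - 2*(-4*(-1/5) + 1/16)*1*5) - 438)) = 1/(sqrt((-7/2 - 2*(4/5 + 1*(1/16))*1*5) - 438)) = 1/(sqrt((-7/2 - 2*(4/5 + 1/16)*1*5) - 438)) = 1/(sqrt((-7/2 - 2*(69/80)*1*5) - 438)) = 1/(sqrt((-7/2 - 69*5/40) - 438)) = 1/(sqrt((-7/2 - 2*69/16) - 438)) = 1/(sqrt((-7/2 - 69/8) - 438)) = 1/(sqrt(-97/8 - 438)) = 1/(sqrt(-3601/8)) = 1/(I*sqrt(7202)/4) = -2*I*sqrt(7202)/3601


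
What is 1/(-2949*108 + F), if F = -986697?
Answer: -1/1305189 ≈ -7.6617e-7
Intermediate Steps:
1/(-2949*108 + F) = 1/(-2949*108 - 986697) = 1/(-318492 - 986697) = 1/(-1305189) = -1/1305189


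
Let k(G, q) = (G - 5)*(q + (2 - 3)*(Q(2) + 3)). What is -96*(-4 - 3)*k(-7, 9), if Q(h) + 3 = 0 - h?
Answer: -88704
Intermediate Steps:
Q(h) = -3 - h (Q(h) = -3 + (0 - h) = -3 - h)
k(G, q) = (-5 + G)*(2 + q) (k(G, q) = (G - 5)*(q + (2 - 3)*((-3 - 1*2) + 3)) = (-5 + G)*(q - ((-3 - 2) + 3)) = (-5 + G)*(q - (-5 + 3)) = (-5 + G)*(q - 1*(-2)) = (-5 + G)*(q + 2) = (-5 + G)*(2 + q))
-96*(-4 - 3)*k(-7, 9) = -96*(-4 - 3)*(-10 - 5*9 + 2*(-7) - 7*9) = -(-672)*(-10 - 45 - 14 - 63) = -(-672)*(-132) = -96*924 = -88704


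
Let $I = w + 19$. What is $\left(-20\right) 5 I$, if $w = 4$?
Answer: $-2300$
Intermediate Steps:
$I = 23$ ($I = 4 + 19 = 23$)
$\left(-20\right) 5 I = \left(-20\right) 5 \cdot 23 = \left(-100\right) 23 = -2300$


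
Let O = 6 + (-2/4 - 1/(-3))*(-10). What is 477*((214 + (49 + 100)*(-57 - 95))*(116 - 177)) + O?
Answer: 1958286317/3 ≈ 6.5276e+8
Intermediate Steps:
O = 23/3 (O = 6 + (-2*¼ - 1*(-⅓))*(-10) = 6 + (-½ + ⅓)*(-10) = 6 - ⅙*(-10) = 6 + 5/3 = 23/3 ≈ 7.6667)
477*((214 + (49 + 100)*(-57 - 95))*(116 - 177)) + O = 477*((214 + (49 + 100)*(-57 - 95))*(116 - 177)) + 23/3 = 477*((214 + 149*(-152))*(-61)) + 23/3 = 477*((214 - 22648)*(-61)) + 23/3 = 477*(-22434*(-61)) + 23/3 = 477*1368474 + 23/3 = 652762098 + 23/3 = 1958286317/3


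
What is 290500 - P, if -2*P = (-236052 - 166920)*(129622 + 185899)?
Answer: -63572773706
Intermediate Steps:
P = 63573064206 (P = -(-236052 - 166920)*(129622 + 185899)/2 = -(-201486)*315521 = -½*(-127146128412) = 63573064206)
290500 - P = 290500 - 1*63573064206 = 290500 - 63573064206 = -63572773706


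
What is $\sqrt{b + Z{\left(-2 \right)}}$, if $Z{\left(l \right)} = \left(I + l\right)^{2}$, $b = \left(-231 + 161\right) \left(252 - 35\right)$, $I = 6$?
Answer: $3 i \sqrt{1686} \approx 123.18 i$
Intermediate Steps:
$b = -15190$ ($b = \left(-70\right) 217 = -15190$)
$Z{\left(l \right)} = \left(6 + l\right)^{2}$
$\sqrt{b + Z{\left(-2 \right)}} = \sqrt{-15190 + \left(6 - 2\right)^{2}} = \sqrt{-15190 + 4^{2}} = \sqrt{-15190 + 16} = \sqrt{-15174} = 3 i \sqrt{1686}$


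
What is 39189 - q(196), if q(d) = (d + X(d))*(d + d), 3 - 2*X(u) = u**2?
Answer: 7491305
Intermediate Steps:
X(u) = 3/2 - u**2/2
q(d) = 2*d*(3/2 + d - d**2/2) (q(d) = (d + (3/2 - d**2/2))*(d + d) = (3/2 + d - d**2/2)*(2*d) = 2*d*(3/2 + d - d**2/2))
39189 - q(196) = 39189 - 196*(3 - 1*196**2 + 2*196) = 39189 - 196*(3 - 1*38416 + 392) = 39189 - 196*(3 - 38416 + 392) = 39189 - 196*(-38021) = 39189 - 1*(-7452116) = 39189 + 7452116 = 7491305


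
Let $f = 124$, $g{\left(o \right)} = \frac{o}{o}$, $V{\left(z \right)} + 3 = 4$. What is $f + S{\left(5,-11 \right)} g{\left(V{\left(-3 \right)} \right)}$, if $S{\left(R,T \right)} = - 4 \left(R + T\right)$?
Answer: $148$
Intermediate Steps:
$V{\left(z \right)} = 1$ ($V{\left(z \right)} = -3 + 4 = 1$)
$g{\left(o \right)} = 1$
$S{\left(R,T \right)} = - 4 R - 4 T$
$f + S{\left(5,-11 \right)} g{\left(V{\left(-3 \right)} \right)} = 124 + \left(\left(-4\right) 5 - -44\right) 1 = 124 + \left(-20 + 44\right) 1 = 124 + 24 \cdot 1 = 124 + 24 = 148$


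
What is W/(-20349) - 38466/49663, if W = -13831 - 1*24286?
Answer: 1110259937/1010592387 ≈ 1.0986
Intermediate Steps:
W = -38117 (W = -13831 - 24286 = -38117)
W/(-20349) - 38466/49663 = -38117/(-20349) - 38466/49663 = -38117*(-1/20349) - 38466*1/49663 = 38117/20349 - 38466/49663 = 1110259937/1010592387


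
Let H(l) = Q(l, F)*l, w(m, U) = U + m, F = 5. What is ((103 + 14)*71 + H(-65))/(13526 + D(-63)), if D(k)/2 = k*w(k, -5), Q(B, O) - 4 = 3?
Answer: 3926/11047 ≈ 0.35539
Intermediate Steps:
Q(B, O) = 7 (Q(B, O) = 4 + 3 = 7)
D(k) = 2*k*(-5 + k) (D(k) = 2*(k*(-5 + k)) = 2*k*(-5 + k))
H(l) = 7*l
((103 + 14)*71 + H(-65))/(13526 + D(-63)) = ((103 + 14)*71 + 7*(-65))/(13526 + 2*(-63)*(-5 - 63)) = (117*71 - 455)/(13526 + 2*(-63)*(-68)) = (8307 - 455)/(13526 + 8568) = 7852/22094 = 7852*(1/22094) = 3926/11047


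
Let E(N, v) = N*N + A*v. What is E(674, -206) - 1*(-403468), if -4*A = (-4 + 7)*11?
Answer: 1718887/2 ≈ 8.5944e+5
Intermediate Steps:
A = -33/4 (A = -(-4 + 7)*11/4 = -3*11/4 = -1/4*33 = -33/4 ≈ -8.2500)
E(N, v) = N**2 - 33*v/4 (E(N, v) = N*N - 33*v/4 = N**2 - 33*v/4)
E(674, -206) - 1*(-403468) = (674**2 - 33/4*(-206)) - 1*(-403468) = (454276 + 3399/2) + 403468 = 911951/2 + 403468 = 1718887/2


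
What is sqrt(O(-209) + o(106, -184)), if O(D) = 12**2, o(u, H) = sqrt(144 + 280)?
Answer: sqrt(144 + 2*sqrt(106)) ≈ 12.829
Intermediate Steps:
o(u, H) = 2*sqrt(106) (o(u, H) = sqrt(424) = 2*sqrt(106))
O(D) = 144
sqrt(O(-209) + o(106, -184)) = sqrt(144 + 2*sqrt(106))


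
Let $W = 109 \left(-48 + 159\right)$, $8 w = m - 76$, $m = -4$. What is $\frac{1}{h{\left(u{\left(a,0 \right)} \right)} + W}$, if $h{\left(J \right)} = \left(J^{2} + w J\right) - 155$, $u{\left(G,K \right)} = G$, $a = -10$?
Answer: $\frac{1}{12144} \approx 8.2345 \cdot 10^{-5}$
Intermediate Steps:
$w = -10$ ($w = \frac{-4 - 76}{8} = \frac{1}{8} \left(-80\right) = -10$)
$W = 12099$ ($W = 109 \cdot 111 = 12099$)
$h{\left(J \right)} = -155 + J^{2} - 10 J$ ($h{\left(J \right)} = \left(J^{2} - 10 J\right) - 155 = -155 + J^{2} - 10 J$)
$\frac{1}{h{\left(u{\left(a,0 \right)} \right)} + W} = \frac{1}{\left(-155 + \left(-10\right)^{2} - -100\right) + 12099} = \frac{1}{\left(-155 + 100 + 100\right) + 12099} = \frac{1}{45 + 12099} = \frac{1}{12144}$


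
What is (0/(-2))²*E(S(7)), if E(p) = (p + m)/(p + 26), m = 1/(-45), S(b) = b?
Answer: 0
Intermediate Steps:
m = -1/45 ≈ -0.022222
E(p) = (-1/45 + p)/(26 + p) (E(p) = (p - 1/45)/(p + 26) = (-1/45 + p)/(26 + p))
(0/(-2))²*E(S(7)) = (0/(-2))²*((-1/45 + 7)/(26 + 7)) = (0*(-½))²*((314/45)/33) = 0²*((1/33)*(314/45)) = 0*(314/1485) = 0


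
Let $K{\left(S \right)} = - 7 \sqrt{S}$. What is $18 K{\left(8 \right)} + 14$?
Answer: $14 - 252 \sqrt{2} \approx -342.38$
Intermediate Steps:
$18 K{\left(8 \right)} + 14 = 18 \left(- 7 \sqrt{8}\right) + 14 = 18 \left(- 7 \cdot 2 \sqrt{2}\right) + 14 = 18 \left(- 14 \sqrt{2}\right) + 14 = - 252 \sqrt{2} + 14 = 14 - 252 \sqrt{2}$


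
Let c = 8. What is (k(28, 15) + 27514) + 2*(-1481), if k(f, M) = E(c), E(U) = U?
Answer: 24560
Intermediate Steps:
k(f, M) = 8
(k(28, 15) + 27514) + 2*(-1481) = (8 + 27514) + 2*(-1481) = 27522 - 2962 = 24560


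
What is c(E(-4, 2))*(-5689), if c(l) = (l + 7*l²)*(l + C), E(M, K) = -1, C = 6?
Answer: -170670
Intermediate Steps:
c(l) = (6 + l)*(l + 7*l²) (c(l) = (l + 7*l²)*(l + 6) = (l + 7*l²)*(6 + l) = (6 + l)*(l + 7*l²))
c(E(-4, 2))*(-5689) = -(6 + 7*(-1)² + 43*(-1))*(-5689) = -(6 + 7*1 - 43)*(-5689) = -(6 + 7 - 43)*(-5689) = -1*(-30)*(-5689) = 30*(-5689) = -170670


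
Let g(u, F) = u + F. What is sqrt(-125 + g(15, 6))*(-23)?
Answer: -46*I*sqrt(26) ≈ -234.55*I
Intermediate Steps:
g(u, F) = F + u
sqrt(-125 + g(15, 6))*(-23) = sqrt(-125 + (6 + 15))*(-23) = sqrt(-125 + 21)*(-23) = sqrt(-104)*(-23) = (2*I*sqrt(26))*(-23) = -46*I*sqrt(26)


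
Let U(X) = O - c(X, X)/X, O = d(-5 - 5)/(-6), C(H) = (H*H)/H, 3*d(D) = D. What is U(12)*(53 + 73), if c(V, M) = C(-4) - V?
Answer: 238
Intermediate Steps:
d(D) = D/3
C(H) = H (C(H) = H**2/H = H)
c(V, M) = -4 - V
O = 5/9 (O = ((-5 - 5)/3)/(-6) = ((1/3)*(-10))*(-1/6) = -10/3*(-1/6) = 5/9 ≈ 0.55556)
U(X) = 5/9 - (-4 - X)/X
U(12)*(53 + 73) = (14/9 + 4/12)*(53 + 73) = (14/9 + 4*(1/12))*126 = (14/9 + 1/3)*126 = (17/9)*126 = 238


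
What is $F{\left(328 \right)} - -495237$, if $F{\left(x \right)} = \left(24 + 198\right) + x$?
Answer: $495787$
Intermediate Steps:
$F{\left(x \right)} = 222 + x$
$F{\left(328 \right)} - -495237 = \left(222 + 328\right) - -495237 = 550 + 495237 = 495787$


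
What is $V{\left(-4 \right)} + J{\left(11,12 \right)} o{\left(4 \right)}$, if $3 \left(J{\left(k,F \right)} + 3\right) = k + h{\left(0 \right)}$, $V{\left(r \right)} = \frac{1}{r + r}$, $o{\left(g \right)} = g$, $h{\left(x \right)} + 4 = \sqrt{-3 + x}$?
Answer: $- \frac{67}{24} + \frac{4 i \sqrt{3}}{3} \approx -2.7917 + 2.3094 i$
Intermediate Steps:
$h{\left(x \right)} = -4 + \sqrt{-3 + x}$
$V{\left(r \right)} = \frac{1}{2 r}$
$J{\left(k,F \right)} = - \frac{13}{3} + \frac{k}{3} + \frac{i \sqrt{3}}{3}$ ($J{\left(k,F \right)} = -3 + \frac{k - \left(4 - \sqrt{-3 + 0}\right)}{3} = -3 + \frac{k - \left(4 - \sqrt{-3}\right)}{3} = -3 + \frac{k - \left(4 - i \sqrt{3}\right)}{3} = -3 + \frac{-4 + k + i \sqrt{3}}{3} = -3 + \left(- \frac{4}{3} + \frac{k}{3} + \frac{i \sqrt{3}}{3}\right) = - \frac{13}{3} + \frac{k}{3} + \frac{i \sqrt{3}}{3}$)
$V{\left(-4 \right)} + J{\left(11,12 \right)} o{\left(4 \right)} = \frac{1}{2 \left(-4\right)} + \left(- \frac{13}{3} + \frac{1}{3} \cdot 11 + \frac{i \sqrt{3}}{3}\right) 4 = \frac{1}{2} \left(- \frac{1}{4}\right) + \left(- \frac{13}{3} + \frac{11}{3} + \frac{i \sqrt{3}}{3}\right) 4 = - \frac{1}{8} + \left(- \frac{2}{3} + \frac{i \sqrt{3}}{3}\right) 4 = - \frac{1}{8} - \left(\frac{8}{3} - \frac{4 i \sqrt{3}}{3}\right) = - \frac{67}{24} + \frac{4 i \sqrt{3}}{3}$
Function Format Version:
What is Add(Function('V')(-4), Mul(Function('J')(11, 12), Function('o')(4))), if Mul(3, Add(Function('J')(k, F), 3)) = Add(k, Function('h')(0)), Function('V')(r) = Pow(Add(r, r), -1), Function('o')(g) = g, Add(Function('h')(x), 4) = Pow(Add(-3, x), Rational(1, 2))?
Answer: Add(Rational(-67, 24), Mul(Rational(4, 3), I, Pow(3, Rational(1, 2)))) ≈ Add(-2.7917, Mul(2.3094, I))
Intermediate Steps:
Function('h')(x) = Add(-4, Pow(Add(-3, x), Rational(1, 2)))
Function('V')(r) = Mul(Rational(1, 2), Pow(r, -1)) (Function('V')(r) = Pow(Mul(2, r), -1) = Mul(Rational(1, 2), Pow(r, -1)))
Function('J')(k, F) = Add(Rational(-13, 3), Mul(Rational(1, 3), k), Mul(Rational(1, 3), I, Pow(3, Rational(1, 2)))) (Function('J')(k, F) = Add(-3, Mul(Rational(1, 3), Add(k, Add(-4, Pow(Add(-3, 0), Rational(1, 2)))))) = Add(-3, Mul(Rational(1, 3), Add(k, Add(-4, Pow(-3, Rational(1, 2)))))) = Add(-3, Mul(Rational(1, 3), Add(k, Add(-4, Mul(I, Pow(3, Rational(1, 2))))))) = Add(-3, Mul(Rational(1, 3), Add(-4, k, Mul(I, Pow(3, Rational(1, 2)))))) = Add(-3, Add(Rational(-4, 3), Mul(Rational(1, 3), k), Mul(Rational(1, 3), I, Pow(3, Rational(1, 2))))) = Add(Rational(-13, 3), Mul(Rational(1, 3), k), Mul(Rational(1, 3), I, Pow(3, Rational(1, 2)))))
Add(Function('V')(-4), Mul(Function('J')(11, 12), Function('o')(4))) = Add(Mul(Rational(1, 2), Pow(-4, -1)), Mul(Add(Rational(-13, 3), Mul(Rational(1, 3), 11), Mul(Rational(1, 3), I, Pow(3, Rational(1, 2)))), 4)) = Add(Mul(Rational(1, 2), Rational(-1, 4)), Mul(Add(Rational(-13, 3), Rational(11, 3), Mul(Rational(1, 3), I, Pow(3, Rational(1, 2)))), 4)) = Add(Rational(-1, 8), Mul(Add(Rational(-2, 3), Mul(Rational(1, 3), I, Pow(3, Rational(1, 2)))), 4)) = Add(Rational(-1, 8), Add(Rational(-8, 3), Mul(Rational(4, 3), I, Pow(3, Rational(1, 2))))) = Add(Rational(-67, 24), Mul(Rational(4, 3), I, Pow(3, Rational(1, 2))))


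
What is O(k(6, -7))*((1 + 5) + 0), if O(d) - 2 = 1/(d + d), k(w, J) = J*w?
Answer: 167/14 ≈ 11.929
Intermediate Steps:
O(d) = 2 + 1/(2*d) (O(d) = 2 + 1/(d + d) = 2 + 1/(2*d))
O(k(6, -7))*((1 + 5) + 0) = (2 + 1/(2*((-7*6))))*((1 + 5) + 0) = (2 + (½)/(-42))*(6 + 0) = (2 + (½)*(-1/42))*6 = (2 - 1/84)*6 = (167/84)*6 = 167/14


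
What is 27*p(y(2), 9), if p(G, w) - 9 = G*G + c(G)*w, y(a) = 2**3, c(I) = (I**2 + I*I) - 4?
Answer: 32103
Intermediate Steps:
c(I) = -4 + 2*I**2 (c(I) = (I**2 + I**2) - 4 = 2*I**2 - 4 = -4 + 2*I**2)
y(a) = 8
p(G, w) = 9 + G**2 + w*(-4 + 2*G**2) (p(G, w) = 9 + (G*G + (-4 + 2*G**2)*w) = 9 + (G**2 + w*(-4 + 2*G**2)) = 9 + G**2 + w*(-4 + 2*G**2))
27*p(y(2), 9) = 27*(9 + 8**2 + 2*9*(-2 + 8**2)) = 27*(9 + 64 + 2*9*(-2 + 64)) = 27*(9 + 64 + 2*9*62) = 27*(9 + 64 + 1116) = 27*1189 = 32103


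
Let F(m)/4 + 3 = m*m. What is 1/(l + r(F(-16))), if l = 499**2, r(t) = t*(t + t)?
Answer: 1/2297289 ≈ 4.3530e-7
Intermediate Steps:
F(m) = -12 + 4*m**2 (F(m) = -12 + 4*(m*m) = -12 + 4*m**2)
r(t) = 2*t**2 (r(t) = t*(2*t) = 2*t**2)
l = 249001
1/(l + r(F(-16))) = 1/(249001 + 2*(-12 + 4*(-16)**2)**2) = 1/(249001 + 2*(-12 + 4*256)**2) = 1/(249001 + 2*(-12 + 1024)**2) = 1/(249001 + 2*1012**2) = 1/(249001 + 2*1024144) = 1/(249001 + 2048288) = 1/2297289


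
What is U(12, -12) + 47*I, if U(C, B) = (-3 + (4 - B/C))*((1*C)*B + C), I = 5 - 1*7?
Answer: -358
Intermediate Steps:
I = -2 (I = 5 - 7 = -2)
U(C, B) = (1 - B/C)*(C + B*C) (U(C, B) = (-3 + (4 - B/C))*(C*B + C) = (1 - B/C)*(B*C + C) = (1 - B/C)*(C + B*C))
U(12, -12) + 47*I = (12 - 1*(-12) - 1*(-12)**2 - 12*12) + 47*(-2) = (12 + 12 - 1*144 - 144) - 94 = (12 + 12 - 144 - 144) - 94 = -264 - 94 = -358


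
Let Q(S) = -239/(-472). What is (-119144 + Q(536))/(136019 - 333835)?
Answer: 56235729/93369152 ≈ 0.60229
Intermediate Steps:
Q(S) = 239/472 (Q(S) = -239*(-1/472) = 239/472)
(-119144 + Q(536))/(136019 - 333835) = (-119144 + 239/472)/(136019 - 333835) = -56235729/472/(-197816) = -56235729/472*(-1/197816) = 56235729/93369152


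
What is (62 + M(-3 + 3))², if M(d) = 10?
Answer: 5184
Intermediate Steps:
(62 + M(-3 + 3))² = (62 + 10)² = 72² = 5184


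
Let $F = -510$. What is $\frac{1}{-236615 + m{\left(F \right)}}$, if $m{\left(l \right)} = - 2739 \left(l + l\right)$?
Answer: $\frac{1}{2557165} \approx 3.9106 \cdot 10^{-7}$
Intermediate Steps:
$m{\left(l \right)} = - 5478 l$ ($m{\left(l \right)} = - 2739 \cdot 2 l = - 5478 l$)
$\frac{1}{-236615 + m{\left(F \right)}} = \frac{1}{-236615 - -2793780} = \frac{1}{-236615 + 2793780} = \frac{1}{2557165}$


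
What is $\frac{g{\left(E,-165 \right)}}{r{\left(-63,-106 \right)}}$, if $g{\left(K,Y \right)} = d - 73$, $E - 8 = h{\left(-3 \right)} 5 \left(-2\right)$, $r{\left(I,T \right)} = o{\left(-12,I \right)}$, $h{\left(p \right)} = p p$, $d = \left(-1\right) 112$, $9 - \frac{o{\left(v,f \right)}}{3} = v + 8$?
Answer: $- \frac{185}{39} \approx -4.7436$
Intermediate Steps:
$o{\left(v,f \right)} = 3 - 3 v$ ($o{\left(v,f \right)} = 27 - 3 \left(v + 8\right) = 27 - 3 \left(8 + v\right) = 27 - \left(24 + 3 v\right) = 3 - 3 v$)
$d = -112$
$h{\left(p \right)} = p^{2}$
$r{\left(I,T \right)} = 39$ ($r{\left(I,T \right)} = 3 - -36 = 3 + 36 = 39$)
$E = -82$ ($E = 8 + \left(-3\right)^{2} \cdot 5 \left(-2\right) = 8 + 9 \cdot 5 \left(-2\right) = 8 + 45 \left(-2\right) = 8 - 90 = -82$)
$g{\left(K,Y \right)} = -185$ ($g{\left(K,Y \right)} = -112 - 73 = -185$)
$\frac{g{\left(E,-165 \right)}}{r{\left(-63,-106 \right)}} = - \frac{185}{39}$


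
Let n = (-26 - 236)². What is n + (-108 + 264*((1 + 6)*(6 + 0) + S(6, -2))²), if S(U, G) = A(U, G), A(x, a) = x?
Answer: 676792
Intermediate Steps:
S(U, G) = U
n = 68644 (n = (-262)² = 68644)
n + (-108 + 264*((1 + 6)*(6 + 0) + S(6, -2))²) = 68644 + (-108 + 264*((1 + 6)*(6 + 0) + 6)²) = 68644 + (-108 + 264*(7*6 + 6)²) = 68644 + (-108 + 264*(42 + 6)²) = 68644 + (-108 + 264*48²) = 68644 + (-108 + 264*2304) = 68644 + (-108 + 608256) = 68644 + 608148 = 676792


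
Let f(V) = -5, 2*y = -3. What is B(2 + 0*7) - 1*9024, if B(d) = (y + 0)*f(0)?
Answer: -18033/2 ≈ -9016.5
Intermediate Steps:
y = -3/2 (y = (1/2)*(-3) = -3/2 ≈ -1.5000)
B(d) = 15/2 (B(d) = (-3/2 + 0)*(-5) = -3/2*(-5) = 15/2)
B(2 + 0*7) - 1*9024 = 15/2 - 1*9024 = 15/2 - 9024 = -18033/2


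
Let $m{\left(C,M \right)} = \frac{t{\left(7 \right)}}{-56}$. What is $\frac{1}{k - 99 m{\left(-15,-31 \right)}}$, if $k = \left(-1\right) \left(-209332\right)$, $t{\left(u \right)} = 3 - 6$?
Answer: $\frac{56}{11722295} \approx 4.7772 \cdot 10^{-6}$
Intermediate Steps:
$t{\left(u \right)} = -3$ ($t{\left(u \right)} = 3 - 6 = -3$)
$m{\left(C,M \right)} = \frac{3}{56}$ ($m{\left(C,M \right)} = - \frac{3}{-56} = \left(-3\right) \left(- \frac{1}{56}\right) = \frac{3}{56}$)
$k = 209332$
$\frac{1}{k - 99 m{\left(-15,-31 \right)}} = \frac{1}{209332 - \frac{297}{56}} = \frac{1}{\frac{11722295}{56}} = \frac{56}{11722295}$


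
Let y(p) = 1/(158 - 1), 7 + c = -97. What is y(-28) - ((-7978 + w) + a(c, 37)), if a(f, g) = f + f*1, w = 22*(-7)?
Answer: 1309381/157 ≈ 8340.0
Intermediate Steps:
c = -104 (c = -7 - 97 = -104)
w = -154
a(f, g) = 2*f (a(f, g) = f + f = 2*f)
y(p) = 1/157
y(-28) - ((-7978 + w) + a(c, 37)) = 1/157 - ((-7978 - 154) + 2*(-104)) = 1/157 - (-8132 - 208) = 1/157 - 1*(-8340) = 1/157 + 8340 = 1309381/157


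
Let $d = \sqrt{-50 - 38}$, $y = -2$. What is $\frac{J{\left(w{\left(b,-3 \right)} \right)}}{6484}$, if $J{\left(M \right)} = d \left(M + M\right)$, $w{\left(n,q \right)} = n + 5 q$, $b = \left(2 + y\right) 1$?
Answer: $- \frac{15 i \sqrt{22}}{1621} \approx - 0.043403 i$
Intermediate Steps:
$b = 0$ ($b = \left(2 - 2\right) 1 = 0 \cdot 1 = 0$)
$d = 2 i \sqrt{22}$ ($d = \sqrt{-88} = 2 i \sqrt{22} \approx 9.3808 i$)
$J{\left(M \right)} = 4 i M \sqrt{22}$ ($J{\left(M \right)} = 2 i \sqrt{22} \left(M + M\right) = 2 i \sqrt{22} \cdot 2 M = 4 i M \sqrt{22}$)
$\frac{J{\left(w{\left(b,-3 \right)} \right)}}{6484} = \frac{4 i \left(0 + 5 \left(-3\right)\right) \sqrt{22}}{6484} = 4 i \left(0 - 15\right) \sqrt{22} \cdot \frac{1}{6484} = 4 i \left(-15\right) \sqrt{22} \cdot \frac{1}{6484} = - 60 i \sqrt{22} \cdot \frac{1}{6484} = - \frac{15 i \sqrt{22}}{1621}$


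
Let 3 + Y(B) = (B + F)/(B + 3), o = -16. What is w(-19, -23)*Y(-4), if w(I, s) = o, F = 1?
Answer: 0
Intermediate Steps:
w(I, s) = -16
Y(B) = -3 + (1 + B)/(3 + B) (Y(B) = -3 + (B + 1)/(B + 3) = -3 + (1 + B)/(3 + B))
w(-19, -23)*Y(-4) = -32*(-4 - 1*(-4))/(3 - 4) = -32*(-4 + 4)/(-1) = -32*(-1)*0 = -16*0 = 0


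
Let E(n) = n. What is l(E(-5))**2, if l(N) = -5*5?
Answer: 625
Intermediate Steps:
l(N) = -25
l(E(-5))**2 = (-25)**2 = 625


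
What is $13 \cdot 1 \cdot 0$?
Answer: $0$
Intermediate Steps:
$13 \cdot 1 \cdot 0 = 13 \cdot 0 = 0$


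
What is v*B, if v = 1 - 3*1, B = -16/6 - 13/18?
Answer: 61/9 ≈ 6.7778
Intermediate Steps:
B = -61/18 (B = -16*⅙ - 13*1/18 = -8/3 - 13/18 = -61/18 ≈ -3.3889)
v = -2 (v = 1 - 3 = -2)
v*B = -2*(-61/18) = 61/9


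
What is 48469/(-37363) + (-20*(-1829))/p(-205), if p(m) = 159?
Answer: 1359031969/5940717 ≈ 228.77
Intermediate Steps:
48469/(-37363) + (-20*(-1829))/p(-205) = 48469/(-37363) - 20*(-1829)/159 = 48469*(-1/37363) + 36580*(1/159) = -48469/37363 + 36580/159 = 1359031969/5940717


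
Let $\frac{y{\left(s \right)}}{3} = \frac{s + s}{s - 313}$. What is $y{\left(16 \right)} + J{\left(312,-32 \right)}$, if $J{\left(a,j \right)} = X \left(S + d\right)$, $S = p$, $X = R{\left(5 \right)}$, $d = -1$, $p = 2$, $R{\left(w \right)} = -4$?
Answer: $- \frac{428}{99} \approx -4.3232$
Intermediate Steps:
$X = -4$
$S = 2$
$y{\left(s \right)} = \frac{6 s}{-313 + s}$ ($y{\left(s \right)} = 3 \frac{s + s}{s - 313} = 3 \frac{2 s}{-313 + s} = \frac{6 s}{-313 + s}$)
$J{\left(a,j \right)} = -4$ ($J{\left(a,j \right)} = - 4 \left(2 - 1\right) = \left(-4\right) 1 = -4$)
$y{\left(16 \right)} + J{\left(312,-32 \right)} = 6 \cdot 16 \frac{1}{-313 + 16} - 4 = 6 \cdot 16 \frac{1}{-297} - 4 = 6 \cdot 16 \left(- \frac{1}{297}\right) - 4 = - \frac{32}{99} - 4 = - \frac{428}{99}$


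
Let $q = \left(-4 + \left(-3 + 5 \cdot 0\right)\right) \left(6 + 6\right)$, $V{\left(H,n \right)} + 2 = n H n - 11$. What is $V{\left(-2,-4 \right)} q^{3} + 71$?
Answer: $26671751$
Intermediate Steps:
$V{\left(H,n \right)} = -13 + H n^{2}$ ($V{\left(H,n \right)} = -2 + \left(n H n - 11\right) = -2 + \left(H n n - 11\right) = -2 + \left(H n^{2} - 11\right) = -2 + \left(-11 + H n^{2}\right) = -13 + H n^{2}$)
$q = -84$ ($q = \left(-4 + \left(-3 + 0\right)\right) 12 = \left(-4 - 3\right) 12 = \left(-7\right) 12 = -84$)
$V{\left(-2,-4 \right)} q^{3} + 71 = \left(-13 - 2 \left(-4\right)^{2}\right) \left(-84\right)^{3} + 71 = \left(-13 - 32\right) \left(-592704\right) + 71 = \left(-45\right) \left(-592704\right) + 71 = 26671680 + 71 = 26671751$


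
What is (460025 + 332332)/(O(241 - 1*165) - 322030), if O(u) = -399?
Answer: -792357/322429 ≈ -2.4575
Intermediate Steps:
(460025 + 332332)/(O(241 - 1*165) - 322030) = (460025 + 332332)/(-399 - 322030) = 792357/(-322429) = 792357*(-1/322429) = -792357/322429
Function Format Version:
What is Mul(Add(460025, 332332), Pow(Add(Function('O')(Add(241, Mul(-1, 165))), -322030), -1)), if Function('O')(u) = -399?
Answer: Rational(-792357, 322429) ≈ -2.4575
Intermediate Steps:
Mul(Add(460025, 332332), Pow(Add(Function('O')(Add(241, Mul(-1, 165))), -322030), -1)) = Mul(Add(460025, 332332), Pow(Add(-399, -322030), -1)) = Mul(792357, Pow(-322429, -1)) = Mul(792357, Rational(-1, 322429)) = Rational(-792357, 322429)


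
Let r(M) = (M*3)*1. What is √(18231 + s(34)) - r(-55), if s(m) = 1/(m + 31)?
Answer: 165 + 14*√392990/65 ≈ 300.02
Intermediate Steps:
s(m) = 1/(31 + m)
r(M) = 3*M (r(M) = (3*M)*1 = 3*M)
√(18231 + s(34)) - r(-55) = √(18231 + 1/(31 + 34)) - 3*(-55) = √(18231 + 1/65) - 1*(-165) = √(18231 + 1/65) + 165 = √(1185016/65) + 165 = 14*√392990/65 + 165 = 165 + 14*√392990/65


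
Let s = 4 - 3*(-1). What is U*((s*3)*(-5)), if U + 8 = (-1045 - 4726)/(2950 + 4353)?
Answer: 6740475/7303 ≈ 922.97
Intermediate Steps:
s = 7 (s = 4 + 3 = 7)
U = -64195/7303 (U = -8 + (-1045 - 4726)/(2950 + 4353) = -8 - 5771/7303 = -64195/7303 ≈ -8.7902)
U*((s*3)*(-5)) = -64195*7*3*(-5)/7303 = -1348095*(-5)/7303 = -64195/7303*(-105) = 6740475/7303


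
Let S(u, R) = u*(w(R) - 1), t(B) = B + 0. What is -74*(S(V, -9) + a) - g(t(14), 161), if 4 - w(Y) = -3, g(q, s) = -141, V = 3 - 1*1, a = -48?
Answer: 2805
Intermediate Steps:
V = 2 (V = 3 - 1 = 2)
t(B) = B
w(Y) = 7 (w(Y) = 4 - 1*(-3) = 4 + 3 = 7)
S(u, R) = 6*u (S(u, R) = u*(7 - 1) = u*6 = 6*u)
-74*(S(V, -9) + a) - g(t(14), 161) = -74*(6*2 - 48) - 1*(-141) = -74*(12 - 48) + 141 = -74*(-36) + 141 = 2664 + 141 = 2805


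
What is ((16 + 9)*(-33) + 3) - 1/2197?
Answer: -1805935/2197 ≈ -822.00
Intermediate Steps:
((16 + 9)*(-33) + 3) - 1/2197 = (25*(-33) + 3) - 1*1/2197 = (-825 + 3) - 1/2197 = -822 - 1/2197 = -1805935/2197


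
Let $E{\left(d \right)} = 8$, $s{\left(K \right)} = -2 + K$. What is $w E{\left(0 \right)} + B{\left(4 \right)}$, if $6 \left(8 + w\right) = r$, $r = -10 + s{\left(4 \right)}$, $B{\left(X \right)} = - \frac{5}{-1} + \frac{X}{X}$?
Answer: $- \frac{206}{3} \approx -68.667$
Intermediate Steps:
$B{\left(X \right)} = 6$ ($B{\left(X \right)} = \left(-5\right) \left(-1\right) + 1 = 5 + 1 = 6$)
$r = -8$ ($r = -10 + \left(-2 + 4\right) = -10 + 2 = -8$)
$w = - \frac{28}{3}$ ($w = -8 + \frac{1}{6} \left(-8\right) = -8 - \frac{4}{3} = - \frac{28}{3} \approx -9.3333$)
$w E{\left(0 \right)} + B{\left(4 \right)} = \left(- \frac{28}{3}\right) 8 + 6 = - \frac{224}{3} + 6 = - \frac{206}{3}$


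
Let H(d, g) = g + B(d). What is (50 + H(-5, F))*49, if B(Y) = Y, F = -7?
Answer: 1862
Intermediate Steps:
H(d, g) = d + g (H(d, g) = g + d = d + g)
(50 + H(-5, F))*49 = (50 + (-5 - 7))*49 = (50 - 12)*49 = 38*49 = 1862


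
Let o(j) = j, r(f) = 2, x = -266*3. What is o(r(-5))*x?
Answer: -1596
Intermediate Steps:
x = -798
o(r(-5))*x = 2*(-798) = -1596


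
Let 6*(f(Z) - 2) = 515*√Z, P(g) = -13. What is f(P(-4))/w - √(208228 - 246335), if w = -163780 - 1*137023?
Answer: -2/300803 - I*√38107 - 515*I*√13/1804818 ≈ -6.6489e-6 - 195.21*I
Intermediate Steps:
f(Z) = 2 + 515*√Z/6 (f(Z) = 2 + (515*√Z)/6 = 2 + 515*√Z/6)
w = -300803 (w = -163780 - 137023 = -300803)
f(P(-4))/w - √(208228 - 246335) = (2 + 515*√(-13)/6)/(-300803) - √(208228 - 246335) = (2 + 515*(I*√13)/6)*(-1/300803) - √(-38107) = (2 + 515*I*√13/6)*(-1/300803) - I*√38107 = (-2/300803 - 515*I*√13/1804818) - I*√38107 = -2/300803 - I*√38107 - 515*I*√13/1804818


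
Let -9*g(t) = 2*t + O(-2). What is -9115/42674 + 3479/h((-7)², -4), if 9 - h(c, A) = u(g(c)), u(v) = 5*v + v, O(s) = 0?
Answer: 443355893/9516302 ≈ 46.589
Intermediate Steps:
g(t) = -2*t/9 (g(t) = -(2*t + 0)/9 = -2*t/9)
u(v) = 6*v
h(c, A) = 9 + 4*c/3 (h(c, A) = 9 - 6*(-2*c/9) = 9 - (-4)*c/3 = 9 + 4*c/3)
-9115/42674 + 3479/h((-7)², -4) = -9115/42674 + 3479/(9 + (4/3)*(-7)²) = -9115*1/42674 + 3479/(9 + (4/3)*49) = -9115/42674 + 3479/(9 + 196/3) = -9115/42674 + 3479/(223/3) = -9115/42674 + 3479*(3/223) = -9115/42674 + 10437/223 = 443355893/9516302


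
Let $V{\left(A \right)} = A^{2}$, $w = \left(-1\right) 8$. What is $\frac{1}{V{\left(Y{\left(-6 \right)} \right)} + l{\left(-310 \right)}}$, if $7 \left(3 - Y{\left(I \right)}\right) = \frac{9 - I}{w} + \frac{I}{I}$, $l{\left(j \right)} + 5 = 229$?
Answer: $\frac{64}{14961} \approx 0.0042778$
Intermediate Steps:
$l{\left(j \right)} = 224$ ($l{\left(j \right)} = -5 + 229 = 224$)
$w = -8$
$Y{\left(I \right)} = \frac{169}{56} - \frac{I}{56}$ ($Y{\left(I \right)} = 3 - \frac{\frac{9 - I}{-8} + \frac{I}{I}}{7} = 3 - \frac{\left(9 - I\right) \left(- \frac{1}{8}\right) + 1}{7} = 3 - \frac{\left(- \frac{9}{8} + \frac{I}{8}\right) + 1}{7} = 3 - \frac{- \frac{1}{8} + \frac{I}{8}}{7} = 3 - \left(- \frac{1}{56} + \frac{I}{56}\right) = \frac{169}{56} - \frac{I}{56}$)
$\frac{1}{V{\left(Y{\left(-6 \right)} \right)} + l{\left(-310 \right)}} = \frac{1}{\left(\frac{169}{56} - - \frac{3}{28}\right)^{2} + 224} = \frac{1}{\left(\frac{169}{56} + \frac{3}{28}\right)^{2} + 224} = \frac{1}{\left(\frac{25}{8}\right)^{2} + 224} = \frac{1}{\frac{625}{64} + 224} = \frac{1}{\frac{14961}{64}} = \frac{64}{14961}$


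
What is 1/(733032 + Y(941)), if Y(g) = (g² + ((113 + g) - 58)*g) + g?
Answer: 1/2556690 ≈ 3.9113e-7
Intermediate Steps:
Y(g) = g + g² + g*(55 + g) (Y(g) = (g² + (55 + g)*g) + g = (g² + g*(55 + g)) + g = g + g² + g*(55 + g))
1/(733032 + Y(941)) = 1/(733032 + 2*941*(28 + 941)) = 1/(733032 + 2*941*969) = 1/(733032 + 1823658) = 1/2556690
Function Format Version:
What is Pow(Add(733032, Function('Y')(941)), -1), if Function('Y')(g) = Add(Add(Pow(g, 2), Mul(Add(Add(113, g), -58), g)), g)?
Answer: Rational(1, 2556690) ≈ 3.9113e-7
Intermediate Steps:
Function('Y')(g) = Add(g, Pow(g, 2), Mul(g, Add(55, g))) (Function('Y')(g) = Add(Add(Pow(g, 2), Mul(Add(55, g), g)), g) = Add(Add(Pow(g, 2), Mul(g, Add(55, g))), g) = Add(g, Pow(g, 2), Mul(g, Add(55, g))))
Pow(Add(733032, Function('Y')(941)), -1) = Pow(Add(733032, Mul(2, 941, Add(28, 941))), -1) = Pow(Add(733032, Mul(2, 941, 969)), -1) = Pow(Add(733032, 1823658), -1) = Pow(2556690, -1) = Rational(1, 2556690)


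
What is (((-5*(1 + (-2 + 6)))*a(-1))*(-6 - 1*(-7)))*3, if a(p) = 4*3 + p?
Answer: -825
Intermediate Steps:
a(p) = 12 + p
(((-5*(1 + (-2 + 6)))*a(-1))*(-6 - 1*(-7)))*3 = (((-5*(1 + (-2 + 6)))*(12 - 1))*(-6 - 1*(-7)))*3 = ((-5*(1 + 4)*11)*(-6 + 7))*3 = ((-5*5*11)*1)*3 = (-25*11*1)*3 = -275*1*3 = -275*3 = -825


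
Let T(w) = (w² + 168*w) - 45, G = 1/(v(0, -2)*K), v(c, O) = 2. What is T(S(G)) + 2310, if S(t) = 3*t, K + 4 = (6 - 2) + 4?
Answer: 149001/64 ≈ 2328.1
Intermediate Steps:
K = 4 (K = -4 + ((6 - 2) + 4) = -4 + (4 + 4) = -4 + 8 = 4)
G = ⅛ (G = 1/(2*4) = 1/8 = ⅛ ≈ 0.12500)
T(w) = -45 + w² + 168*w
T(S(G)) + 2310 = (-45 + (3*(⅛))² + 168*(3*(⅛))) + 2310 = (-45 + (3/8)² + 168*(3/8)) + 2310 = (-45 + 9/64 + 63) + 2310 = 1161/64 + 2310 = 149001/64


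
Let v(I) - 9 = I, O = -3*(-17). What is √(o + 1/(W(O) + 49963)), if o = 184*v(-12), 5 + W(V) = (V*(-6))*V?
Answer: I*√40712064541/8588 ≈ 23.495*I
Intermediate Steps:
O = 51
v(I) = 9 + I
W(V) = -5 - 6*V² (W(V) = -5 + (V*(-6))*V = -5 + (-6*V)*V = -5 - 6*V²)
o = -552 (o = 184*(9 - 12) = 184*(-3) = -552)
√(o + 1/(W(O) + 49963)) = √(-552 + 1/((-5 - 6*51²) + 49963)) = √(-552 + 1/((-5 - 6*2601) + 49963)) = √(-552 + 1/((-5 - 15606) + 49963)) = √(-552 + 1/(-15611 + 49963)) = √(-552 + 1/34352) = √(-18962303/34352) = I*√40712064541/8588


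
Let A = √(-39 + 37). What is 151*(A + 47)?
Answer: 7097 + 151*I*√2 ≈ 7097.0 + 213.55*I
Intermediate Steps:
A = I*√2 (A = √(-2) = I*√2 ≈ 1.4142*I)
151*(A + 47) = 151*(I*√2 + 47) = 151*(47 + I*√2) = 7097 + 151*I*√2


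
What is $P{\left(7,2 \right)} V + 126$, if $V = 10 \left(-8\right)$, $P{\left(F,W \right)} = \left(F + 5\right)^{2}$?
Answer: $-11394$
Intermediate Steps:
$P{\left(F,W \right)} = \left(5 + F\right)^{2}$
$V = -80$
$P{\left(7,2 \right)} V + 126 = \left(5 + 7\right)^{2} \left(-80\right) + 126 = 12^{2} \left(-80\right) + 126 = 144 \left(-80\right) + 126 = -11520 + 126 = -11394$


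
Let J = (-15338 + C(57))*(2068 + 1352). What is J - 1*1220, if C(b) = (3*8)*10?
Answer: -51636380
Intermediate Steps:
C(b) = 240 (C(b) = 24*10 = 240)
J = -51635160 (J = (-15338 + 240)*(2068 + 1352) = -15098*3420 = -51635160)
J - 1*1220 = -51635160 - 1*1220 = -51635160 - 1220 = -51636380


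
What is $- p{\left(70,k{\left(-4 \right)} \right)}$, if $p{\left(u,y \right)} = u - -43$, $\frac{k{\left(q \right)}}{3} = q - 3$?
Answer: $-113$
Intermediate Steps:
$k{\left(q \right)} = -9 + 3 q$ ($k{\left(q \right)} = 3 \left(q - 3\right) = 3 \left(-3 + q\right) = -9 + 3 q$)
$p{\left(u,y \right)} = 43 + u$ ($p{\left(u,y \right)} = u + 43 = 43 + u$)
$- p{\left(70,k{\left(-4 \right)} \right)} = - (43 + 70) = \left(-1\right) 113 = -113$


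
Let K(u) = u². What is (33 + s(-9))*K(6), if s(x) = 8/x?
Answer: 1156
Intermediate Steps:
(33 + s(-9))*K(6) = (33 + 8/(-9))*6² = (33 + 8*(-⅑))*36 = (33 - 8/9)*36 = (289/9)*36 = 1156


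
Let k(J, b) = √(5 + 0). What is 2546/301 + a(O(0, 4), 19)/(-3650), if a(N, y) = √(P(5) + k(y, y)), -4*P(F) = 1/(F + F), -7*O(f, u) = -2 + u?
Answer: 2546/301 - √(-10 + 400*√5)/73000 ≈ 8.4581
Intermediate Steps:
O(f, u) = 2/7 - u/7 (O(f, u) = -(-2 + u)/7 = 2/7 - u/7)
P(F) = -1/(8*F) (P(F) = -1/(4*(F + F)) = -1/(2*F)/4 = -1/(8*F))
k(J, b) = √5
a(N, y) = √(-1/40 + √5) (a(N, y) = √(-⅛/5 + √5) = √(-⅛*⅕ + √5) = √(-1/40 + √5))
2546/301 + a(O(0, 4), 19)/(-3650) = 2546/301 + (√(-10 + 400*√5)/20)/(-3650) = 2546*(1/301) + (√(-10 + 400*√5)/20)*(-1/3650) = 2546/301 - √(-10 + 400*√5)/73000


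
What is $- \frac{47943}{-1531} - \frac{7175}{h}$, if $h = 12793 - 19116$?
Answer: $\frac{314128514}{9680513} \approx 32.45$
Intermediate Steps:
$h = -6323$ ($h = 12793 - 19116 = -6323$)
$- \frac{47943}{-1531} - \frac{7175}{h} = - \frac{47943}{-1531} - \frac{7175}{-6323} = \left(-47943\right) \left(- \frac{1}{1531}\right) - - \frac{7175}{6323} = \frac{47943}{1531} + \frac{7175}{6323} = \frac{314128514}{9680513}$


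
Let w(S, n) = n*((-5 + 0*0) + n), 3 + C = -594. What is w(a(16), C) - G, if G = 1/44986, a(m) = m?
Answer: 16167698483/44986 ≈ 3.5939e+5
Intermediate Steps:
G = 1/44986 ≈ 2.2229e-5
C = -597 (C = -3 - 594 = -597)
w(S, n) = n*(-5 + n) (w(S, n) = n*((-5 + 0) + n) = n*(-5 + n))
w(a(16), C) - G = -597*(-5 - 597) - 1*1/44986 = -597*(-602) - 1/44986 = 359394 - 1/44986 = 16167698483/44986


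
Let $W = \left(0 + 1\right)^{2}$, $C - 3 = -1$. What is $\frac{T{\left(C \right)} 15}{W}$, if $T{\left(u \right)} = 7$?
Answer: $105$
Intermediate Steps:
$C = 2$ ($C = 3 - 1 = 2$)
$W = 1$ ($W = 1^{2} = 1$)
$\frac{T{\left(C \right)} 15}{W} = \frac{7 \cdot 15}{1} = 105 \cdot 1 = 105$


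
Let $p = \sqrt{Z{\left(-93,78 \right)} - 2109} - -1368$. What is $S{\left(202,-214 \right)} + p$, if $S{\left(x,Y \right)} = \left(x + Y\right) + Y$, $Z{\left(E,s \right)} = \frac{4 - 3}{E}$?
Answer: $1142 + \frac{i \sqrt{18240834}}{93} \approx 1142.0 + 45.924 i$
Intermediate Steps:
$Z{\left(E,s \right)} = \frac{1}{E}$ ($Z{\left(E,s \right)} = \frac{1}{E} 1 = \frac{1}{E}$)
$S{\left(x,Y \right)} = x + 2 Y$ ($S{\left(x,Y \right)} = \left(Y + x\right) + Y = x + 2 Y$)
$p = 1368 + \frac{i \sqrt{18240834}}{93}$ ($p = \sqrt{\frac{1}{-93} - 2109} - -1368 = \sqrt{- \frac{1}{93} - 2109} + 1368 = \sqrt{- \frac{196138}{93}} + 1368 = \frac{i \sqrt{18240834}}{93} + 1368 = 1368 + \frac{i \sqrt{18240834}}{93} \approx 1368.0 + 45.924 i$)
$S{\left(202,-214 \right)} + p = \left(202 + 2 \left(-214\right)\right) + \left(1368 + \frac{i \sqrt{18240834}}{93}\right) = \left(202 - 428\right) + \left(1368 + \frac{i \sqrt{18240834}}{93}\right) = -226 + \left(1368 + \frac{i \sqrt{18240834}}{93}\right) = 1142 + \frac{i \sqrt{18240834}}{93}$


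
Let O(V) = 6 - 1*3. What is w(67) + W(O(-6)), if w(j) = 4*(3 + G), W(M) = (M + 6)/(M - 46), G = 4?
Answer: 1195/43 ≈ 27.791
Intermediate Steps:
O(V) = 3 (O(V) = 6 - 3 = 3)
W(M) = (6 + M)/(-46 + M)
w(j) = 28 (w(j) = 4*(3 + 4) = 4*7 = 28)
w(67) + W(O(-6)) = 28 + (6 + 3)/(-46 + 3) = 28 + 9/(-43) = 28 - 1/43*9 = 28 - 9/43 = 1195/43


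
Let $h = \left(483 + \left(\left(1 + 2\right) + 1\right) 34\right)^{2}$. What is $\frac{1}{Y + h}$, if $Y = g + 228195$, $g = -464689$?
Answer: $\frac{1}{146667} \approx 6.8182 \cdot 10^{-6}$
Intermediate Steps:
$Y = -236494$ ($Y = -464689 + 228195 = -236494$)
$h = 383161$ ($h = \left(483 + \left(3 + 1\right) 34\right)^{2} = \left(483 + 4 \cdot 34\right)^{2} = \left(483 + 136\right)^{2} = 619^{2} = 383161$)
$\frac{1}{Y + h} = \frac{1}{-236494 + 383161} = \frac{1}{146667}$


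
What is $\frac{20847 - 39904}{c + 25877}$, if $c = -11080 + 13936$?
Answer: $- \frac{323}{487} \approx -0.66324$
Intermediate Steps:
$c = 2856$
$\frac{20847 - 39904}{c + 25877} = \frac{20847 - 39904}{2856 + 25877} = - \frac{19057}{28733} = \left(-19057\right) \frac{1}{28733} = - \frac{323}{487}$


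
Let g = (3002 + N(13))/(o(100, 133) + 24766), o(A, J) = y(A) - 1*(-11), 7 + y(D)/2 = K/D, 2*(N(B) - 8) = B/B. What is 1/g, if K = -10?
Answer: 247628/30105 ≈ 8.2255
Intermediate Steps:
N(B) = 17/2 (N(B) = 8 + (B/B)/2 = 8 + (½)*1 = 8 + ½ = 17/2)
y(D) = -14 - 20/D (y(D) = -14 + 2*(-10/D) = -14 - 20/D)
o(A, J) = -3 - 20/A (o(A, J) = (-14 - 20/A) - 1*(-11) = (-14 - 20/A) + 11 = -3 - 20/A)
g = 30105/247628 (g = (3002 + 17/2)/((-3 - 20/100) + 24766) = 6021/(2*((-3 - 20*1/100) + 24766)) = 6021/(2*((-3 - ⅕) + 24766)) = 6021/(2*(-16/5 + 24766)) = 6021/(2*(123814/5)) = (6021/2)*(5/123814) = 30105/247628 ≈ 0.12157)
1/g = 1/(30105/247628) = 247628/30105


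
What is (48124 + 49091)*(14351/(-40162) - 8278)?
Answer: -32321594747205/40162 ≈ -8.0478e+8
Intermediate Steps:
(48124 + 49091)*(14351/(-40162) - 8278) = 97215*(14351*(-1/40162) - 8278) = 97215*(-14351/40162 - 8278) = 97215*(-332475387/40162) = -32321594747205/40162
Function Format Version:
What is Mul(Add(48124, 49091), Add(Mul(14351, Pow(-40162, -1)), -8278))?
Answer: Rational(-32321594747205, 40162) ≈ -8.0478e+8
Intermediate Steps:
Mul(Add(48124, 49091), Add(Mul(14351, Pow(-40162, -1)), -8278)) = Mul(97215, Add(Mul(14351, Rational(-1, 40162)), -8278)) = Mul(97215, Add(Rational(-14351, 40162), -8278)) = Mul(97215, Rational(-332475387, 40162)) = Rational(-32321594747205, 40162)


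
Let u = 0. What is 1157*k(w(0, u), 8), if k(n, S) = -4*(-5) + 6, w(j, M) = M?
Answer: 30082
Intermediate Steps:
k(n, S) = 26 (k(n, S) = 20 + 6 = 26)
1157*k(w(0, u), 8) = 1157*26 = 30082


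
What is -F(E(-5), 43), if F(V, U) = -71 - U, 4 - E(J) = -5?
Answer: 114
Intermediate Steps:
E(J) = 9 (E(J) = 4 - 1*(-5) = 4 + 5 = 9)
-F(E(-5), 43) = -(-71 - 1*43) = -(-71 - 43) = -1*(-114) = 114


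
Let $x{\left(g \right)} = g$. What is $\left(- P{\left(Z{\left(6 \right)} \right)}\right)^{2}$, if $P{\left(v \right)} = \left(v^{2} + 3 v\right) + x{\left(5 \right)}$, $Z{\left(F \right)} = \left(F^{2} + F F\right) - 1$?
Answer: $27657081$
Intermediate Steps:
$Z{\left(F \right)} = -1 + 2 F^{2}$ ($Z{\left(F \right)} = \left(F^{2} + F^{2}\right) - 1 = 2 F^{2} - 1 = -1 + 2 F^{2}$)
$P{\left(v \right)} = 5 + v^{2} + 3 v$ ($P{\left(v \right)} = \left(v^{2} + 3 v\right) + 5 = 5 + v^{2} + 3 v$)
$\left(- P{\left(Z{\left(6 \right)} \right)}\right)^{2} = \left(- (5 + \left(-1 + 2 \cdot 6^{2}\right)^{2} + 3 \left(-1 + 2 \cdot 6^{2}\right))\right)^{2} = \left(- (5 + \left(-1 + 2 \cdot 36\right)^{2} + 3 \left(-1 + 2 \cdot 36\right))\right)^{2} = \left(- (5 + \left(-1 + 72\right)^{2} + 3 \left(-1 + 72\right))\right)^{2} = \left(- (5 + 71^{2} + 3 \cdot 71)\right)^{2} = \left(- (5 + 5041 + 213)\right)^{2} = \left(\left(-1\right) 5259\right)^{2} = \left(-5259\right)^{2} = 27657081$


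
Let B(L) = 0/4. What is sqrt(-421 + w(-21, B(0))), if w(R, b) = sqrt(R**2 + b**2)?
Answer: 20*I ≈ 20.0*I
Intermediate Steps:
B(L) = 0 (B(L) = 0*(1/4) = 0)
sqrt(-421 + w(-21, B(0))) = sqrt(-421 + sqrt((-21)**2 + 0**2)) = sqrt(-421 + sqrt(441 + 0)) = sqrt(-421 + sqrt(441)) = sqrt(-421 + 21) = sqrt(-400) = 20*I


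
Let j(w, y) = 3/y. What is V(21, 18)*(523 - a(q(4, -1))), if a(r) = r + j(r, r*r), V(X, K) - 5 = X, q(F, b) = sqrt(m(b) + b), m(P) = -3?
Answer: 27235/2 - 52*I ≈ 13618.0 - 52.0*I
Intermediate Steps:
q(F, b) = sqrt(-3 + b)
V(X, K) = 5 + X
a(r) = r + 3/r**2 (a(r) = r + 3/((r*r)) = r + 3/(r**2) = r + 3/r**2)
V(21, 18)*(523 - a(q(4, -1))) = (5 + 21)*(523 - (sqrt(-3 - 1) + 3/(sqrt(-3 - 1))**2)) = 26*(523 - (sqrt(-4) + 3/(sqrt(-4))**2)) = 26*(523 - (2*I + 3/(2*I)**2)) = 26*(523 - (2*I + 3*(-1/4))) = 26*(523 - (2*I - 3/4)) = 26*(523 - (-3/4 + 2*I)) = 26*(523 + (3/4 - 2*I)) = 26*(2095/4 - 2*I) = 27235/2 - 52*I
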